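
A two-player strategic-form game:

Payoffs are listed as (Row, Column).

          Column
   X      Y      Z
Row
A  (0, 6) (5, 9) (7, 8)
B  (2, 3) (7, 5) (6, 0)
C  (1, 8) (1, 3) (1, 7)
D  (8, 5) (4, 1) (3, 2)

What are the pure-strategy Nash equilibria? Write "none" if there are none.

Row against X: payoffs 0, 2, 1, 8 → best response D.
Row against Y: payoffs 5, 7, 1, 4 → best response B.
Row against Z: payoffs 7, 6, 1, 3 → best response A.
Column against A: payoffs 6, 9, 8 → best response Y.
Column against B: payoffs 3, 5, 0 → best response Y.
Column against C: payoffs 8, 3, 7 → best response X.
Column against D: payoffs 5, 1, 2 → best response X.
Mutual best responses: (B, Y); (D, X).

The pure Nash equilibria are (B, Y); (D, X).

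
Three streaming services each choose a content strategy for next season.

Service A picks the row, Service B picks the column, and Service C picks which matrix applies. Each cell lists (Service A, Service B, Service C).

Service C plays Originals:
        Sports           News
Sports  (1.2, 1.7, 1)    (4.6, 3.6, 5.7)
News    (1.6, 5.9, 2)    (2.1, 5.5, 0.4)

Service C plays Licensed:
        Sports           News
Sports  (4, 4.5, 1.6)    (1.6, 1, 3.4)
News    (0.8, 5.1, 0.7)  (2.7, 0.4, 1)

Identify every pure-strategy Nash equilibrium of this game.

(Sports, Sports, Originals): Service A can switch to News (1.2 → 1.6). Not NE.
(Sports, Sports, Licensed): Service A gets 4, best alternative 0.8; Service B gets 4.5, best alternative 1; Service C gets 1.6, best alternative 1. No profitable deviation — NE.
(Sports, News, Originals): Service A gets 4.6, best alternative 2.1; Service B gets 3.6, best alternative 1.7; Service C gets 5.7, best alternative 3.4. No profitable deviation — NE.
(Sports, News, Licensed): Service A can switch to News (1.6 → 2.7). Not NE.
(News, Sports, Originals): Service A gets 1.6, best alternative 1.2; Service B gets 5.9, best alternative 5.5; Service C gets 2, best alternative 0.7. No profitable deviation — NE.
(News, Sports, Licensed): Service A can switch to Sports (0.8 → 4). Not NE.
(News, News, Originals): Service A can switch to Sports (2.1 → 4.6). Not NE.
(News, News, Licensed): Service B can switch to Sports (0.4 → 5.1). Not NE.

The pure Nash equilibria are (Sports, Sports, Licensed); (Sports, News, Originals); (News, Sports, Originals).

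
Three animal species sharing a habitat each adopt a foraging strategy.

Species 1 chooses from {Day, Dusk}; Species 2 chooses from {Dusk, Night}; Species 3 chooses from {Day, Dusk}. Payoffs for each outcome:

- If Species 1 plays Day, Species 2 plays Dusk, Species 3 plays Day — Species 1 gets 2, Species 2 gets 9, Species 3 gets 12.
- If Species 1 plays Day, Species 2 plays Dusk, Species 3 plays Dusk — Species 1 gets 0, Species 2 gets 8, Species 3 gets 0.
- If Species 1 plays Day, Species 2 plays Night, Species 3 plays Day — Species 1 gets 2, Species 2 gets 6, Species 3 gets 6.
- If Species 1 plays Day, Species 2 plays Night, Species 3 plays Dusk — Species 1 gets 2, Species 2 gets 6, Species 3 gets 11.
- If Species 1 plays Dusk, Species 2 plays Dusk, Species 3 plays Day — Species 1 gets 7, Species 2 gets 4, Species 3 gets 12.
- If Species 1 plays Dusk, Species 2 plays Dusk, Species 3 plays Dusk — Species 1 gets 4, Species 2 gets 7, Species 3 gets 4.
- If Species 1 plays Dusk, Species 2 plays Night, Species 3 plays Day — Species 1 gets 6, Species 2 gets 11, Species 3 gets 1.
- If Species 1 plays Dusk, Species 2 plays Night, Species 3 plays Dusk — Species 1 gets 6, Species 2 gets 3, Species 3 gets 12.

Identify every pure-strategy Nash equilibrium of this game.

none

(Day, Dusk, Day): Species 1 can switch to Dusk (2 → 7). Not NE.
(Day, Dusk, Dusk): Species 1 can switch to Dusk (0 → 4). Not NE.
(Day, Night, Day): Species 1 can switch to Dusk (2 → 6). Not NE.
(Day, Night, Dusk): Species 1 can switch to Dusk (2 → 6). Not NE.
(Dusk, Dusk, Day): Species 2 can switch to Night (4 → 11). Not NE.
(Dusk, Dusk, Dusk): Species 3 can switch to Day (4 → 12). Not NE.
(The remaining 2 profiles each have a profitable deviation by the same check.)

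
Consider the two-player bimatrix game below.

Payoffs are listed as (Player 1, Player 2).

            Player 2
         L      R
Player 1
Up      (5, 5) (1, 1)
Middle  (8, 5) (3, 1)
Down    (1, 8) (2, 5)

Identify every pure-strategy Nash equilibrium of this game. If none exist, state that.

(Middle, L)

Player 1 against L: payoffs 5, 8, 1 → best response Middle.
Player 1 against R: payoffs 1, 3, 2 → best response Middle.
Player 2 against Up: payoffs 5, 1 → best response L.
Player 2 against Middle: payoffs 5, 1 → best response L.
Player 2 against Down: payoffs 8, 5 → best response L.
Mutual best responses: (Middle, L).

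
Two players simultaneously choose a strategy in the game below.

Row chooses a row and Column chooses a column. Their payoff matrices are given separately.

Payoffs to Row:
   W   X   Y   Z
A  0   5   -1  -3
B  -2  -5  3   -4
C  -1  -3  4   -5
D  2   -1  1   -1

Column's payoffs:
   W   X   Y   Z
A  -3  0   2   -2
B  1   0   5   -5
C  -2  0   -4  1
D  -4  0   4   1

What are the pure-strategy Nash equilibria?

Row against W: payoffs 0, -2, -1, 2 → best response D.
Row against X: payoffs 5, -5, -3, -1 → best response A.
Row against Y: payoffs -1, 3, 4, 1 → best response C.
Row against Z: payoffs -3, -4, -5, -1 → best response D.
Column against A: payoffs -3, 0, 2, -2 → best response Y.
Column against B: payoffs 1, 0, 5, -5 → best response Y.
Column against C: payoffs -2, 0, -4, 1 → best response Z.
Column against D: payoffs -4, 0, 4, 1 → best response Y.
No profile is a mutual best response for all players.

There is no pure-strategy Nash equilibrium.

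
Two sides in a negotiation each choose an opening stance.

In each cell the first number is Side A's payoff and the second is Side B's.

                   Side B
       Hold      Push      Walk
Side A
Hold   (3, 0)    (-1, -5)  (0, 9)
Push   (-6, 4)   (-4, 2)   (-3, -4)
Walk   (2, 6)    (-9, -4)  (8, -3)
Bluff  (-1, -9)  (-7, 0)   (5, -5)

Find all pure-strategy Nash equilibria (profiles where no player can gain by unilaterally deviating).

Check each profile: it is a Nash equilibrium iff no player can strictly gain by switching unilaterally.
(Hold, Hold): Side B can switch to Walk (0 → 9). Not NE.
(Hold, Push): Side B can switch to Hold (-5 → 0). Not NE.
(Hold, Walk): Side A can switch to Walk (0 → 8). Not NE.
(Push, Hold): Side A can switch to Hold (-6 → 3). Not NE.
(Push, Push): Side A can switch to Hold (-4 → -1). Not NE.
(Push, Walk): Side A can switch to Hold (-3 → 0). Not NE.
(The remaining 6 profiles each have a profitable deviation by the same check.)

This game has no pure Nash equilibrium.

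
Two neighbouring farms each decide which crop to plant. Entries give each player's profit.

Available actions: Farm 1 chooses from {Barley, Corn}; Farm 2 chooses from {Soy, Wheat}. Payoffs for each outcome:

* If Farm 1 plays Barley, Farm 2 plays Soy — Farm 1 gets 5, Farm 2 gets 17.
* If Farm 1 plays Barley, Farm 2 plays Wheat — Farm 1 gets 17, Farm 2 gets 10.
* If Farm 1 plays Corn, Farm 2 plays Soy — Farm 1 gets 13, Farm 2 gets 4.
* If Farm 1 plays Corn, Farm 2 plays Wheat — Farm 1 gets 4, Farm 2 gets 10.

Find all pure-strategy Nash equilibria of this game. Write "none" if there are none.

No pure-strategy Nash equilibrium.

(Barley, Soy): Farm 1 can switch to Corn (5 → 13). Not NE.
(Barley, Wheat): Farm 2 can switch to Soy (10 → 17). Not NE.
(Corn, Soy): Farm 2 can switch to Wheat (4 → 10). Not NE.
(Corn, Wheat): Farm 1 can switch to Barley (4 → 17). Not NE.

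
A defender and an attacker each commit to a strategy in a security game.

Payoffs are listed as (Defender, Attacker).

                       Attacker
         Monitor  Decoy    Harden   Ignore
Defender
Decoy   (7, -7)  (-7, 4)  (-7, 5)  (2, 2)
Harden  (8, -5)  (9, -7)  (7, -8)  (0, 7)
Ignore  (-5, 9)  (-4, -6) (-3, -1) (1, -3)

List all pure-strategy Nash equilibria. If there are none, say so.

Defender against Monitor: payoffs 7, 8, -5 → best response Harden.
Defender against Decoy: payoffs -7, 9, -4 → best response Harden.
Defender against Harden: payoffs -7, 7, -3 → best response Harden.
Defender against Ignore: payoffs 2, 0, 1 → best response Decoy.
Attacker against Decoy: payoffs -7, 4, 5, 2 → best response Harden.
Attacker against Harden: payoffs -5, -7, -8, 7 → best response Ignore.
Attacker against Ignore: payoffs 9, -6, -1, -3 → best response Monitor.
No profile is a mutual best response for all players.

There is no pure-strategy Nash equilibrium.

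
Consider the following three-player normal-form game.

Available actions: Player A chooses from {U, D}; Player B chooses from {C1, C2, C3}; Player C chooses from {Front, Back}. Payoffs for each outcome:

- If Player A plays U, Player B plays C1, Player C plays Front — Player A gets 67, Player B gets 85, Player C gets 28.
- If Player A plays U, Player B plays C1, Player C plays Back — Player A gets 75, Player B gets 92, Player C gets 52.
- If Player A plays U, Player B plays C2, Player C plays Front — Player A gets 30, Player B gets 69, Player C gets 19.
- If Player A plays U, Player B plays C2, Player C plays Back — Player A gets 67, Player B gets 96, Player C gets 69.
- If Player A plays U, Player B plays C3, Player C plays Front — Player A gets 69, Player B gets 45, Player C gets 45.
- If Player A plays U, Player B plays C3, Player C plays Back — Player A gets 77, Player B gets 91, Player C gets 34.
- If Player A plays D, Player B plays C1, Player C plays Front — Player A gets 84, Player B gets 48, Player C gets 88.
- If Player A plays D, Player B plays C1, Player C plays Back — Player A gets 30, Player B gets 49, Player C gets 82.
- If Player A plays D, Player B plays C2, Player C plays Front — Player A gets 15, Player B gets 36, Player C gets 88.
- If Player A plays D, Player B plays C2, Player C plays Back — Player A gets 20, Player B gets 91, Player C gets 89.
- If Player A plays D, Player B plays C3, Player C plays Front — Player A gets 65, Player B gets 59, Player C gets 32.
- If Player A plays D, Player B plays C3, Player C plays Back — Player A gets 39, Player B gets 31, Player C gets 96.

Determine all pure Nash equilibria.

(U, C2, Back)

(U, C1, Front): Player A can switch to D (67 → 84). Not NE.
(U, C1, Back): Player B can switch to C2 (92 → 96). Not NE.
(U, C2, Front): Player B can switch to C1 (69 → 85). Not NE.
(U, C2, Back): Player A gets 67, best alternative 20; Player B gets 96, best alternative 92; Player C gets 69, best alternative 19. No profitable deviation — NE.
(U, C3, Front): Player B can switch to C1 (45 → 85). Not NE.
(U, C3, Back): Player B can switch to C1 (91 → 92). Not NE.
(D, C1, Front): Player B can switch to C3 (48 → 59). Not NE.
(D, C1, Back): Player A can switch to U (30 → 75). Not NE.
(D, C2, Front): Player A can switch to U (15 → 30). Not NE.
(D, C2, Back): Player A can switch to U (20 → 67). Not NE.
(D, C3, Front): Player A can switch to U (65 → 69). Not NE.
(The remaining 1 profile has a profitable deviation by the same check.)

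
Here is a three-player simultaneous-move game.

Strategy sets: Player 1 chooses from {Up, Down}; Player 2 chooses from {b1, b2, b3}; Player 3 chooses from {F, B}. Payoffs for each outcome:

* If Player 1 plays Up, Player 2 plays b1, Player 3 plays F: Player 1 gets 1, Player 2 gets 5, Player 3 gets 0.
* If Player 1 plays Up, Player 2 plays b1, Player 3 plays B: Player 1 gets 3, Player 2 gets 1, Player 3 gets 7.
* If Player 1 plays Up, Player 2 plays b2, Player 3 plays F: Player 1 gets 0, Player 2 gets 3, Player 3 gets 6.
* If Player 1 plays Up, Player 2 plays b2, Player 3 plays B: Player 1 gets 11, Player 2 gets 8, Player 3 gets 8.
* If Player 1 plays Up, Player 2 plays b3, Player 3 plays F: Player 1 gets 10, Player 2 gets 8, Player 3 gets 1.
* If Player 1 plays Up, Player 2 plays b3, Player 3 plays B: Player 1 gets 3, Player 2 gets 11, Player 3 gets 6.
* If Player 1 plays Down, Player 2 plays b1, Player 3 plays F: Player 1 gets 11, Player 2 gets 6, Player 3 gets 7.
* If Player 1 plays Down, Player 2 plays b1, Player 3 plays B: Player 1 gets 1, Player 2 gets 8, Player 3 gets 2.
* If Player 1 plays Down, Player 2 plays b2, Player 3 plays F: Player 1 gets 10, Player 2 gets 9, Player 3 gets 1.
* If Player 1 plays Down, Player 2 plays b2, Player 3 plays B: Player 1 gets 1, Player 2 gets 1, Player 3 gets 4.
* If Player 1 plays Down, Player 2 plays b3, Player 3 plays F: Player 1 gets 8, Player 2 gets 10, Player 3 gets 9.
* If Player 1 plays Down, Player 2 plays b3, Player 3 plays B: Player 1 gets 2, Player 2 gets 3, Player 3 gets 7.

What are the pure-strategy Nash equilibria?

Player 1 against (b1, F): payoffs 1, 11 → best response Down.
Player 1 against (b1, B): payoffs 3, 1 → best response Up.
Player 1 against (b2, F): payoffs 0, 10 → best response Down.
Player 1 against (b2, B): payoffs 11, 1 → best response Up.
Player 1 against (b3, F): payoffs 10, 8 → best response Up.
Player 1 against (b3, B): payoffs 3, 2 → best response Up.
Player 2 against (Up, F): payoffs 5, 3, 8 → best response b3.
Player 2 against (Up, B): payoffs 1, 8, 11 → best response b3.
Player 2 against (Down, F): payoffs 6, 9, 10 → best response b3.
Player 2 against (Down, B): payoffs 8, 1, 3 → best response b1.
Player 3 against (Up, b1): payoffs 0, 7 → best response B.
Player 3 against (Up, b2): payoffs 6, 8 → best response B.
Player 3 against (Up, b3): payoffs 1, 6 → best response B.
Player 3 against (Down, b1): payoffs 7, 2 → best response F.
Player 3 against (Down, b2): payoffs 1, 4 → best response B.
Player 3 against (Down, b3): payoffs 9, 7 → best response F.
Mutual best responses: (Up, b3, B).

Pure NE: (Up, b3, B)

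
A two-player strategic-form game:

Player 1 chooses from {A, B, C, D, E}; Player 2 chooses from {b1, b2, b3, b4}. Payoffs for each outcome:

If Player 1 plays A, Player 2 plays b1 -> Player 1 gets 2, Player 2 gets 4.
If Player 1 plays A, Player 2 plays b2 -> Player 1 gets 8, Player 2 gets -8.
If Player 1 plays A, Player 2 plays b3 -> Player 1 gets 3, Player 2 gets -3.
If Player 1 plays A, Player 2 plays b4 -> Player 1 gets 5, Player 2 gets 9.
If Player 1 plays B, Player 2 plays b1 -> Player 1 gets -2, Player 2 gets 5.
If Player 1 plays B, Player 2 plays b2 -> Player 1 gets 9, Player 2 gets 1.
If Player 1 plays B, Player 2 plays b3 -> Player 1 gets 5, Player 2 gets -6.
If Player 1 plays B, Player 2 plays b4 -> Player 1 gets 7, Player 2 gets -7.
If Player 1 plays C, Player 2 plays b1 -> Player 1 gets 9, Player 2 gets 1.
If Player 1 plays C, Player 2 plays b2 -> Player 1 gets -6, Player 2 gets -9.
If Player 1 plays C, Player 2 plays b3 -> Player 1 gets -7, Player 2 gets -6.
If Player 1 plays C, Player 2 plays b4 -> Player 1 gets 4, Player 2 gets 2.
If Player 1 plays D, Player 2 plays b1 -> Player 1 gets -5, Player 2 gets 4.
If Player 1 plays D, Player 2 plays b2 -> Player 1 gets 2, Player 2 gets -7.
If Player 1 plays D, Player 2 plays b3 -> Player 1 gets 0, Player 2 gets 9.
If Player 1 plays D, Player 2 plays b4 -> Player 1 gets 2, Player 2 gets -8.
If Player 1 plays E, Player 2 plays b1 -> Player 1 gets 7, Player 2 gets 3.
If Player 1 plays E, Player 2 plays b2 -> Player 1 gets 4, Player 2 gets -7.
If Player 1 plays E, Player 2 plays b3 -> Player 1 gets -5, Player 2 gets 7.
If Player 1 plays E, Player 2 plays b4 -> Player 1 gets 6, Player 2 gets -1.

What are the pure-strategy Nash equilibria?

No pure-strategy Nash equilibrium.

For each strategy profile, look for a profitable unilateral deviation.
(A, b1): Player 1 can switch to C (2 → 9). Not NE.
(A, b2): Player 1 can switch to B (8 → 9). Not NE.
(A, b3): Player 1 can switch to B (3 → 5). Not NE.
(A, b4): Player 1 can switch to B (5 → 7). Not NE.
(B, b1): Player 1 can switch to A (-2 → 2). Not NE.
(B, b2): Player 2 can switch to b1 (1 → 5). Not NE.
(B, b3): Player 2 can switch to b1 (-6 → 5). Not NE.
(B, b4): Player 2 can switch to b1 (-7 → 5). Not NE.
(C, b1): Player 2 can switch to b4 (1 → 2). Not NE.
(C, b2): Player 1 can switch to A (-6 → 8). Not NE.
(The remaining 10 profiles each have a profitable deviation by the same check.)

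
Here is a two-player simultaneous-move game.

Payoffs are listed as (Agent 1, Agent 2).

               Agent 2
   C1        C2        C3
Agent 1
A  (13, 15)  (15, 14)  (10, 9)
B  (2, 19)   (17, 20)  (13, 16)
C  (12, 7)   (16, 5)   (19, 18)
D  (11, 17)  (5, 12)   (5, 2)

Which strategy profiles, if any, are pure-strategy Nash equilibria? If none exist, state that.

(A, C1): Agent 1 gets 13, best alternative 12; Agent 2 gets 15, best alternative 14. No profitable deviation — NE.
(A, C2): Agent 1 can switch to B (15 → 17). Not NE.
(A, C3): Agent 1 can switch to B (10 → 13). Not NE.
(B, C1): Agent 1 can switch to A (2 → 13). Not NE.
(B, C2): Agent 1 gets 17, best alternative 16; Agent 2 gets 20, best alternative 19. No profitable deviation — NE.
(B, C3): Agent 1 can switch to C (13 → 19). Not NE.
(C, C1): Agent 1 can switch to A (12 → 13). Not NE.
(C, C2): Agent 1 can switch to B (16 → 17). Not NE.
(C, C3): Agent 1 gets 19, best alternative 13; Agent 2 gets 18, best alternative 7. No profitable deviation — NE.
(D, C1): Agent 1 can switch to A (11 → 13). Not NE.
(D, C2): Agent 1 can switch to A (5 → 15). Not NE.
(The remaining 1 profile has a profitable deviation by the same check.)

Pure-strategy Nash equilibria: (A, C1); (B, C2); (C, C3)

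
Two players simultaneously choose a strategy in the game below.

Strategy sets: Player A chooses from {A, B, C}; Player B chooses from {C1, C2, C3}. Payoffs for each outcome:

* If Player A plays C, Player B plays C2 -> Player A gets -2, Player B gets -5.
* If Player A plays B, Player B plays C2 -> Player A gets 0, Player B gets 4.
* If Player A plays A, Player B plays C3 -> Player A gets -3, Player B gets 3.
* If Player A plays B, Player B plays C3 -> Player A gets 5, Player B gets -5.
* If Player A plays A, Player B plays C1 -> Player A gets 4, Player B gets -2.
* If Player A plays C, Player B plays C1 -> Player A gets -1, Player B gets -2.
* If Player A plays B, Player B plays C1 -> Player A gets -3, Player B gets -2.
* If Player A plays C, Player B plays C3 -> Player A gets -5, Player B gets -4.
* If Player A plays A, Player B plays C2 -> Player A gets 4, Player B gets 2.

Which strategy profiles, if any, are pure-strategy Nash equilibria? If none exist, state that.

For each strategy profile, look for a profitable unilateral deviation.
(A, C1): Player B can switch to C2 (-2 → 2). Not NE.
(A, C2): Player B can switch to C3 (2 → 3). Not NE.
(A, C3): Player A can switch to B (-3 → 5). Not NE.
(B, C1): Player A can switch to A (-3 → 4). Not NE.
(B, C2): Player A can switch to A (0 → 4). Not NE.
(B, C3): Player B can switch to C1 (-5 → -2). Not NE.
(The remaining 3 profiles each have a profitable deviation by the same check.)

none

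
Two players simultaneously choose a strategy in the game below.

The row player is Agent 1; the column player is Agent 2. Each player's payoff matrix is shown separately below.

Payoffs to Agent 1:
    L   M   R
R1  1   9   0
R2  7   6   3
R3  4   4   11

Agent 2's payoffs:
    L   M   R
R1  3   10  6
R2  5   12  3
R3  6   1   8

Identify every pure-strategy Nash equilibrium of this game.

The pure Nash equilibria are (R1, M) and (R3, R).

Agent 1 against L: payoffs 1, 7, 4 → best response R2.
Agent 1 against M: payoffs 9, 6, 4 → best response R1.
Agent 1 against R: payoffs 0, 3, 11 → best response R3.
Agent 2 against R1: payoffs 3, 10, 6 → best response M.
Agent 2 against R2: payoffs 5, 12, 3 → best response M.
Agent 2 against R3: payoffs 6, 1, 8 → best response R.
Mutual best responses: (R1, M); (R3, R).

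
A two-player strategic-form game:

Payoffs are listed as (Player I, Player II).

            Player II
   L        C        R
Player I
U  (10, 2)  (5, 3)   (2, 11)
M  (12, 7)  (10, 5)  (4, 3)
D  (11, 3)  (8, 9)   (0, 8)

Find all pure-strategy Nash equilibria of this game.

Player I against L: payoffs 10, 12, 11 → best response M.
Player I against C: payoffs 5, 10, 8 → best response M.
Player I against R: payoffs 2, 4, 0 → best response M.
Player II against U: payoffs 2, 3, 11 → best response R.
Player II against M: payoffs 7, 5, 3 → best response L.
Player II against D: payoffs 3, 9, 8 → best response C.
Mutual best responses: (M, L).

(M, L)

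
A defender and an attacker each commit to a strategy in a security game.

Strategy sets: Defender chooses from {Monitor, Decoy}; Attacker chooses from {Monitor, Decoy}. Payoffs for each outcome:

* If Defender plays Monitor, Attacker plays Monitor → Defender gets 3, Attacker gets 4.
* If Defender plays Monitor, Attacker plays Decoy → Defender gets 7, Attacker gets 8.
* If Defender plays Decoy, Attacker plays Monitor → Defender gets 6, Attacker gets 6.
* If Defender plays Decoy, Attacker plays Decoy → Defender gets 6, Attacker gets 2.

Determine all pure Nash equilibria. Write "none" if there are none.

Check each profile: it is a Nash equilibrium iff no player can strictly gain by switching unilaterally.
(Monitor, Monitor): Defender can switch to Decoy (3 → 6). Not NE.
(Monitor, Decoy): Defender gets 7, best alternative 6; Attacker gets 8, best alternative 4. No profitable deviation — NE.
(Decoy, Monitor): Defender gets 6, best alternative 3; Attacker gets 6, best alternative 2. No profitable deviation — NE.
(Decoy, Decoy): Defender can switch to Monitor (6 → 7). Not NE.

Pure-strategy Nash equilibria: (Monitor, Decoy), (Decoy, Monitor)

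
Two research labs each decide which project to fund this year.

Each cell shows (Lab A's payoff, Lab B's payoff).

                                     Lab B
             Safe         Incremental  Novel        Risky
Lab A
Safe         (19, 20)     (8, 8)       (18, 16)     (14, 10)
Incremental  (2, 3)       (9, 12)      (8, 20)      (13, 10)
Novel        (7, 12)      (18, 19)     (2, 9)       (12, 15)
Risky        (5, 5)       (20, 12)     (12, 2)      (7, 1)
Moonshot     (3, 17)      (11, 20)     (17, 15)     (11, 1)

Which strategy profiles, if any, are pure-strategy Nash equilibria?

Pure-strategy Nash equilibria: (Safe, Safe) and (Risky, Incremental)

For each player, find the best response to each opponent profile; mutual best responses are the pure NE.
Lab A against Safe: payoffs 19, 2, 7, 5, 3 → best response Safe.
Lab A against Incremental: payoffs 8, 9, 18, 20, 11 → best response Risky.
Lab A against Novel: payoffs 18, 8, 2, 12, 17 → best response Safe.
Lab A against Risky: payoffs 14, 13, 12, 7, 11 → best response Safe.
Lab B against Safe: payoffs 20, 8, 16, 10 → best response Safe.
Lab B against Incremental: payoffs 3, 12, 20, 10 → best response Novel.
Lab B against Novel: payoffs 12, 19, 9, 15 → best response Incremental.
Lab B against Risky: payoffs 5, 12, 2, 1 → best response Incremental.
Lab B against Moonshot: payoffs 17, 20, 15, 1 → best response Incremental.
Mutual best responses: (Safe, Safe); (Risky, Incremental).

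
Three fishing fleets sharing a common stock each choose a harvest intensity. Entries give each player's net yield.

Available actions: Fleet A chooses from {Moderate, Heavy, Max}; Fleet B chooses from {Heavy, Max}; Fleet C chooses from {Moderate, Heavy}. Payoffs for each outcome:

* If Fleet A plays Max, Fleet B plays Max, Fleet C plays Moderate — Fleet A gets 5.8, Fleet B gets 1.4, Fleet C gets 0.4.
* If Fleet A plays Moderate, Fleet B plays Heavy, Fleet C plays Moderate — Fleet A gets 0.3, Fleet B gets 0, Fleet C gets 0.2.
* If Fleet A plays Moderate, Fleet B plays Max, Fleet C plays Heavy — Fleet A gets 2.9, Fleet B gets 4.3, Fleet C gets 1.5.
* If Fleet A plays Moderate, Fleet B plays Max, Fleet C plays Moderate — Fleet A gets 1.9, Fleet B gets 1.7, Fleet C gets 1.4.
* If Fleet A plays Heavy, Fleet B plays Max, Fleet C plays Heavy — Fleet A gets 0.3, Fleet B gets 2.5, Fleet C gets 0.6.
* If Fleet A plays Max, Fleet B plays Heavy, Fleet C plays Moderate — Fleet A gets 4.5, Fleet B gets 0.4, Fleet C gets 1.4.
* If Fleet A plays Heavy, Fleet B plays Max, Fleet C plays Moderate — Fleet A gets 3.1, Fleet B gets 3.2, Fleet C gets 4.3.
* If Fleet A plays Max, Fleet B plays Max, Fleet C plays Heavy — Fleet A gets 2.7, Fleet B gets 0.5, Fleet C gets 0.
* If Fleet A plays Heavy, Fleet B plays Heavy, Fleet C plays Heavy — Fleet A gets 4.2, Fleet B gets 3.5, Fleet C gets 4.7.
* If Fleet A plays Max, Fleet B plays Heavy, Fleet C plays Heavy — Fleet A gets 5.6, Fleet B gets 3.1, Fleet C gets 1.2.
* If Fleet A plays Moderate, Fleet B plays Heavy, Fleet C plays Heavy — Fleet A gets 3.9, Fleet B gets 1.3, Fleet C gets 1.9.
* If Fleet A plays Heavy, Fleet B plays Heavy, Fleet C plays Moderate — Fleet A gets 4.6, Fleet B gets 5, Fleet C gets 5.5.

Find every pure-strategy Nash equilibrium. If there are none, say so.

Fleet A against (Heavy, Moderate): payoffs 0.3, 4.6, 4.5 → best response Heavy.
Fleet A against (Heavy, Heavy): payoffs 3.9, 4.2, 5.6 → best response Max.
Fleet A against (Max, Moderate): payoffs 1.9, 3.1, 5.8 → best response Max.
Fleet A against (Max, Heavy): payoffs 2.9, 0.3, 2.7 → best response Moderate.
Fleet B against (Moderate, Moderate): payoffs 0, 1.7 → best response Max.
Fleet B against (Moderate, Heavy): payoffs 1.3, 4.3 → best response Max.
Fleet B against (Heavy, Moderate): payoffs 5, 3.2 → best response Heavy.
Fleet B against (Heavy, Heavy): payoffs 3.5, 2.5 → best response Heavy.
Fleet B against (Max, Moderate): payoffs 0.4, 1.4 → best response Max.
Fleet B against (Max, Heavy): payoffs 3.1, 0.5 → best response Heavy.
Fleet C against (Moderate, Heavy): payoffs 0.2, 1.9 → best response Heavy.
Fleet C against (Moderate, Max): payoffs 1.4, 1.5 → best response Heavy.
Fleet C against (Heavy, Heavy): payoffs 5.5, 4.7 → best response Moderate.
Fleet C against (Heavy, Max): payoffs 4.3, 0.6 → best response Moderate.
Fleet C against (Max, Heavy): payoffs 1.4, 1.2 → best response Moderate.
Fleet C against (Max, Max): payoffs 0.4, 0 → best response Moderate.
Mutual best responses: (Moderate, Max, Heavy); (Heavy, Heavy, Moderate); (Max, Max, Moderate).

Pure-strategy Nash equilibria: (Moderate, Max, Heavy) and (Heavy, Heavy, Moderate) and (Max, Max, Moderate)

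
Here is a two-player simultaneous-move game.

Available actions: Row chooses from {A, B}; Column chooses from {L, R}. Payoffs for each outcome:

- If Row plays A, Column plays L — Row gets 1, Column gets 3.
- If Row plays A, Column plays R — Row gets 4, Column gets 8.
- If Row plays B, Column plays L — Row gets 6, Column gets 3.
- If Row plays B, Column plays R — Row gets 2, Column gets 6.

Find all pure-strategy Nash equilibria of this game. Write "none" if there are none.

Row against L: payoffs 1, 6 → best response B.
Row against R: payoffs 4, 2 → best response A.
Column against A: payoffs 3, 8 → best response R.
Column against B: payoffs 3, 6 → best response R.
Mutual best responses: (A, R).

(A, R)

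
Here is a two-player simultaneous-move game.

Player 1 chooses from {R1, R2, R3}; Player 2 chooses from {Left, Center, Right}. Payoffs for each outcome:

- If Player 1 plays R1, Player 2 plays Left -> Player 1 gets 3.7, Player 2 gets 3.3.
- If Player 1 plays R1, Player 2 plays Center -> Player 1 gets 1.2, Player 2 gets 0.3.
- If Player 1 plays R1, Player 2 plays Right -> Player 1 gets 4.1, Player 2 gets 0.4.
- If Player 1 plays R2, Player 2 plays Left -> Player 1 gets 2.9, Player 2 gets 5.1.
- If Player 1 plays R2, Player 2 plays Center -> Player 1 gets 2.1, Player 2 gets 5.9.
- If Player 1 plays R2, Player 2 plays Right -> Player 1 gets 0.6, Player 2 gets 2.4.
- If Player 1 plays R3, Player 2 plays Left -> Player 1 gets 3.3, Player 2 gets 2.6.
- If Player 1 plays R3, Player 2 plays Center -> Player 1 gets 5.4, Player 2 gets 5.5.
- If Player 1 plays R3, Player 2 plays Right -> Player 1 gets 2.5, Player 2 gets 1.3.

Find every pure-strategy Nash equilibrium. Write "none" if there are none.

Player 1 against Left: payoffs 3.7, 2.9, 3.3 → best response R1.
Player 1 against Center: payoffs 1.2, 2.1, 5.4 → best response R3.
Player 1 against Right: payoffs 4.1, 0.6, 2.5 → best response R1.
Player 2 against R1: payoffs 3.3, 0.3, 0.4 → best response Left.
Player 2 against R2: payoffs 5.1, 5.9, 2.4 → best response Center.
Player 2 against R3: payoffs 2.6, 5.5, 1.3 → best response Center.
Mutual best responses: (R1, Left); (R3, Center).

(R1, Left), (R3, Center)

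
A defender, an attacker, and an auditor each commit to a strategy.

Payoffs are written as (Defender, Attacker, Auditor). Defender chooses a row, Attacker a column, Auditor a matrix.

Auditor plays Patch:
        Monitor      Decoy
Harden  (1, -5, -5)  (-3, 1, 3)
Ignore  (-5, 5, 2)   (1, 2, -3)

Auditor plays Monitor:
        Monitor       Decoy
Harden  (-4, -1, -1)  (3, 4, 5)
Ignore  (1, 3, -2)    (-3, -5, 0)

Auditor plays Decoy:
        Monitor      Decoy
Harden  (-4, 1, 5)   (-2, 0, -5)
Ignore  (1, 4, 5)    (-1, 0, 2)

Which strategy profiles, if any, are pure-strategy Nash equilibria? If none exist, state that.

Pure-strategy Nash equilibria: (Harden, Decoy, Monitor), (Ignore, Monitor, Decoy)

For each strategy profile, look for a profitable unilateral deviation.
(Harden, Monitor, Patch): Attacker can switch to Decoy (-5 → 1). Not NE.
(Harden, Monitor, Monitor): Defender can switch to Ignore (-4 → 1). Not NE.
(Harden, Monitor, Decoy): Defender can switch to Ignore (-4 → 1). Not NE.
(Harden, Decoy, Patch): Defender can switch to Ignore (-3 → 1). Not NE.
(Harden, Decoy, Monitor): Defender gets 3, best alternative -3; Attacker gets 4, best alternative -1; Auditor gets 5, best alternative 3. No profitable deviation — NE.
(Harden, Decoy, Decoy): Defender can switch to Ignore (-2 → -1). Not NE.
(Ignore, Monitor, Patch): Defender can switch to Harden (-5 → 1). Not NE.
(Ignore, Monitor, Monitor): Auditor can switch to Patch (-2 → 2). Not NE.
(Ignore, Monitor, Decoy): Defender gets 1, best alternative -4; Attacker gets 4, best alternative 0; Auditor gets 5, best alternative 2. No profitable deviation — NE.
(Ignore, Decoy, Patch): Attacker can switch to Monitor (2 → 5). Not NE.
(Ignore, Decoy, Monitor): Defender can switch to Harden (-3 → 3). Not NE.
(Ignore, Decoy, Decoy): Attacker can switch to Monitor (0 → 4). Not NE.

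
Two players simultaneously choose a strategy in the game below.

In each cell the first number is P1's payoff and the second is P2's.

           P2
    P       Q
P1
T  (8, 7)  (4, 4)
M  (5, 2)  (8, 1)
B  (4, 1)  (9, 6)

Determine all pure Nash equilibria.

(T, P) and (B, Q)

P1 against P: payoffs 8, 5, 4 → best response T.
P1 against Q: payoffs 4, 8, 9 → best response B.
P2 against T: payoffs 7, 4 → best response P.
P2 against M: payoffs 2, 1 → best response P.
P2 against B: payoffs 1, 6 → best response Q.
Mutual best responses: (T, P); (B, Q).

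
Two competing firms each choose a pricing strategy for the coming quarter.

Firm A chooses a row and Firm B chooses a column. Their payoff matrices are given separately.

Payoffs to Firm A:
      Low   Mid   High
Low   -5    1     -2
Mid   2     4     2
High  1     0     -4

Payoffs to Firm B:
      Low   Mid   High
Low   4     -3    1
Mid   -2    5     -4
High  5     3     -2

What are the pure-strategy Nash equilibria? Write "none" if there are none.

Pure NE: (Mid, Mid)

For each strategy profile, look for a profitable unilateral deviation.
(Low, Low): Firm A can switch to Mid (-5 → 2). Not NE.
(Low, Mid): Firm A can switch to Mid (1 → 4). Not NE.
(Low, High): Firm A can switch to Mid (-2 → 2). Not NE.
(Mid, Low): Firm B can switch to Mid (-2 → 5). Not NE.
(Mid, Mid): Firm A gets 4, best alternative 1; Firm B gets 5, best alternative -2. No profitable deviation — NE.
(Mid, High): Firm B can switch to Low (-4 → -2). Not NE.
(High, Low): Firm A can switch to Mid (1 → 2). Not NE.
(High, Mid): Firm A can switch to Low (0 → 1). Not NE.
(High, High): Firm A can switch to Low (-4 → -2). Not NE.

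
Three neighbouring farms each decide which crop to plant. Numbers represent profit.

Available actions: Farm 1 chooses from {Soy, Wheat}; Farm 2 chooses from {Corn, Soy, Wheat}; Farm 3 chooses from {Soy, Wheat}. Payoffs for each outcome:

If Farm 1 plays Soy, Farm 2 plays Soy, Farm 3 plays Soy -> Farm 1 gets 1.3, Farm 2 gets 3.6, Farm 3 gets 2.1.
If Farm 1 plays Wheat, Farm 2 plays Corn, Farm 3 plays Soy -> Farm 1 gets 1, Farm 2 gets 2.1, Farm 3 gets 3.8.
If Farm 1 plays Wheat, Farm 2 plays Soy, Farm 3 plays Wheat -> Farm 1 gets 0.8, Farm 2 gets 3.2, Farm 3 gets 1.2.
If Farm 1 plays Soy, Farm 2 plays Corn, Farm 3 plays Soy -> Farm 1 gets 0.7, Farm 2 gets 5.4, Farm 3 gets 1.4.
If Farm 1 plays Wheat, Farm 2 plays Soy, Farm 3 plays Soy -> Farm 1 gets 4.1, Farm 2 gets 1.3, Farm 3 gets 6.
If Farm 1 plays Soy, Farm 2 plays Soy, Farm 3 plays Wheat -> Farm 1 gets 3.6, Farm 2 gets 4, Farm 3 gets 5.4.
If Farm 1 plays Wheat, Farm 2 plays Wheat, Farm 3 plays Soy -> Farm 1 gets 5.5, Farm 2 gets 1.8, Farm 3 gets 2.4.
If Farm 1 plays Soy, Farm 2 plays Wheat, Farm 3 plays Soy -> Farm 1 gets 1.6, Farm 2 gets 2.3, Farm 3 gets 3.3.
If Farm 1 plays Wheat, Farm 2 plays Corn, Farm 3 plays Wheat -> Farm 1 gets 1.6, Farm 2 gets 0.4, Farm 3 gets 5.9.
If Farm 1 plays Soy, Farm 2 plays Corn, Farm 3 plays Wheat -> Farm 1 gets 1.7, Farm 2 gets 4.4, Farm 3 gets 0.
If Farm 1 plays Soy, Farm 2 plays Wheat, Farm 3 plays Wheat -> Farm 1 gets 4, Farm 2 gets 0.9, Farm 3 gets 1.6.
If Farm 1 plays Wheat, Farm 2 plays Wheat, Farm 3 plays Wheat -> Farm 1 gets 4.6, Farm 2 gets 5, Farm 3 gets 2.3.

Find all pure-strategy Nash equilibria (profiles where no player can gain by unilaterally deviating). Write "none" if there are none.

none

For each strategy profile, look for a profitable unilateral deviation.
(Soy, Corn, Soy): Farm 1 can switch to Wheat (0.7 → 1). Not NE.
(Soy, Corn, Wheat): Farm 3 can switch to Soy (0 → 1.4). Not NE.
(Soy, Soy, Soy): Farm 1 can switch to Wheat (1.3 → 4.1). Not NE.
(Soy, Soy, Wheat): Farm 2 can switch to Corn (4 → 4.4). Not NE.
(Soy, Wheat, Soy): Farm 1 can switch to Wheat (1.6 → 5.5). Not NE.
(Soy, Wheat, Wheat): Farm 1 can switch to Wheat (4 → 4.6). Not NE.
(Wheat, Corn, Soy): Farm 3 can switch to Wheat (3.8 → 5.9). Not NE.
(Wheat, Corn, Wheat): Farm 1 can switch to Soy (1.6 → 1.7). Not NE.
(The remaining 4 profiles each have a profitable deviation by the same check.)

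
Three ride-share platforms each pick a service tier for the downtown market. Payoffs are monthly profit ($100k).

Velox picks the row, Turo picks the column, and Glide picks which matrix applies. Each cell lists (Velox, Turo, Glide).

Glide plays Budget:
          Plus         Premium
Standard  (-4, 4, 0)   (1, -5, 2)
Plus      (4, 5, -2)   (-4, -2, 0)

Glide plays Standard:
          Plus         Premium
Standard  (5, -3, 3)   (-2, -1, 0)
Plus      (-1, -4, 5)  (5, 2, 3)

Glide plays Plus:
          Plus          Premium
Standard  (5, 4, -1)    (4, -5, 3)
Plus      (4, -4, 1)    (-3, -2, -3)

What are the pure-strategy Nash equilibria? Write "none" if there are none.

Velox against (Plus, Budget): payoffs -4, 4 → best response Plus.
Velox against (Plus, Standard): payoffs 5, -1 → best response Standard.
Velox against (Plus, Plus): payoffs 5, 4 → best response Standard.
Velox against (Premium, Budget): payoffs 1, -4 → best response Standard.
Velox against (Premium, Standard): payoffs -2, 5 → best response Plus.
Velox against (Premium, Plus): payoffs 4, -3 → best response Standard.
Turo against (Standard, Budget): payoffs 4, -5 → best response Plus.
Turo against (Standard, Standard): payoffs -3, -1 → best response Premium.
Turo against (Standard, Plus): payoffs 4, -5 → best response Plus.
Turo against (Plus, Budget): payoffs 5, -2 → best response Plus.
Turo against (Plus, Standard): payoffs -4, 2 → best response Premium.
Turo against (Plus, Plus): payoffs -4, -2 → best response Premium.
Glide against (Standard, Plus): payoffs 0, 3, -1 → best response Standard.
Glide against (Standard, Premium): payoffs 2, 0, 3 → best response Plus.
Glide against (Plus, Plus): payoffs -2, 5, 1 → best response Standard.
Glide against (Plus, Premium): payoffs 0, 3, -3 → best response Standard.
Mutual best responses: (Plus, Premium, Standard).

The unique pure-strategy Nash equilibrium is (Plus, Premium, Standard).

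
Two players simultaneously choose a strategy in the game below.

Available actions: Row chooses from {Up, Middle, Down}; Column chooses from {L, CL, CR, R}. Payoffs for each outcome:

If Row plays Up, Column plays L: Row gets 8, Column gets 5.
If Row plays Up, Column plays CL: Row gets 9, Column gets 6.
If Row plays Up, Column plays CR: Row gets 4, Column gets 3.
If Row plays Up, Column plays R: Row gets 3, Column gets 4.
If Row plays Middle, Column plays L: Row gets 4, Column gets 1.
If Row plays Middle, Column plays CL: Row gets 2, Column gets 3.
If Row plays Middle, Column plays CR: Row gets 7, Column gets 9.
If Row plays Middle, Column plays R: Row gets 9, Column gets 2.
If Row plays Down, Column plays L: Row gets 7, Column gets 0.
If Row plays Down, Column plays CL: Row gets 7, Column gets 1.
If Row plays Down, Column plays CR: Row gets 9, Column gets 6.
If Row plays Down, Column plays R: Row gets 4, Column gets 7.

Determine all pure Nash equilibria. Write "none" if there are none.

(Up, CL)

Row against L: payoffs 8, 4, 7 → best response Up.
Row against CL: payoffs 9, 2, 7 → best response Up.
Row against CR: payoffs 4, 7, 9 → best response Down.
Row against R: payoffs 3, 9, 4 → best response Middle.
Column against Up: payoffs 5, 6, 3, 4 → best response CL.
Column against Middle: payoffs 1, 3, 9, 2 → best response CR.
Column against Down: payoffs 0, 1, 6, 7 → best response R.
Mutual best responses: (Up, CL).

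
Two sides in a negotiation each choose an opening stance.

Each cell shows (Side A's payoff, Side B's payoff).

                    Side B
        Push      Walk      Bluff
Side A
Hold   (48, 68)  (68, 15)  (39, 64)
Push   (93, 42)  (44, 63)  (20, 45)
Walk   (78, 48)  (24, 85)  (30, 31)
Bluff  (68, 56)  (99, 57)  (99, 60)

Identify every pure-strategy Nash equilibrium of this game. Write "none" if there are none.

The unique pure-strategy Nash equilibrium is (Bluff, Bluff).

Mark each player's best response to every combination of opponents' strategies; a profile where every player is best-responding is a pure Nash equilibrium.
Side A against Push: payoffs 48, 93, 78, 68 → best response Push.
Side A against Walk: payoffs 68, 44, 24, 99 → best response Bluff.
Side A against Bluff: payoffs 39, 20, 30, 99 → best response Bluff.
Side B against Hold: payoffs 68, 15, 64 → best response Push.
Side B against Push: payoffs 42, 63, 45 → best response Walk.
Side B against Walk: payoffs 48, 85, 31 → best response Walk.
Side B against Bluff: payoffs 56, 57, 60 → best response Bluff.
Mutual best responses: (Bluff, Bluff).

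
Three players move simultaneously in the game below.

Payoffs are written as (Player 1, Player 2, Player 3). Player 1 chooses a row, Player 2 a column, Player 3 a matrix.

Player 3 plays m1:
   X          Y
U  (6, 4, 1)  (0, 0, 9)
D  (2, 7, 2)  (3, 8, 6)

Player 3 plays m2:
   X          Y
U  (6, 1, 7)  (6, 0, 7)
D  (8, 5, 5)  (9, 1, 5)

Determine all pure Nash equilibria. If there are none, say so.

(D, X, m2), (D, Y, m1)

(U, X, m1): Player 3 can switch to m2 (1 → 7). Not NE.
(U, X, m2): Player 1 can switch to D (6 → 8). Not NE.
(U, Y, m1): Player 1 can switch to D (0 → 3). Not NE.
(U, Y, m2): Player 1 can switch to D (6 → 9). Not NE.
(D, X, m1): Player 1 can switch to U (2 → 6). Not NE.
(D, X, m2): Player 1 gets 8, best alternative 6; Player 2 gets 5, best alternative 1; Player 3 gets 5, best alternative 2. No profitable deviation — NE.
(D, Y, m1): Player 1 gets 3, best alternative 0; Player 2 gets 8, best alternative 7; Player 3 gets 6, best alternative 5. No profitable deviation — NE.
(D, Y, m2): Player 2 can switch to X (1 → 5). Not NE.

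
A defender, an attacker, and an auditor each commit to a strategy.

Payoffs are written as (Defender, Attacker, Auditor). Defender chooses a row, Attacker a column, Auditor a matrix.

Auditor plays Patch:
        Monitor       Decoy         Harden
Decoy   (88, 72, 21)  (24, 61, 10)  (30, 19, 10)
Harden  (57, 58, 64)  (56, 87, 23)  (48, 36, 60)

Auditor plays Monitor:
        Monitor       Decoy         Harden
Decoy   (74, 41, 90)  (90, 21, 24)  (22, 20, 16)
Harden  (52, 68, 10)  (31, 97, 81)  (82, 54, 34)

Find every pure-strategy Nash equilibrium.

The unique pure-strategy Nash equilibrium is (Decoy, Monitor, Monitor).

For each strategy profile, look for a profitable unilateral deviation.
(Decoy, Monitor, Patch): Auditor can switch to Monitor (21 → 90). Not NE.
(Decoy, Monitor, Monitor): Defender gets 74, best alternative 52; Attacker gets 41, best alternative 21; Auditor gets 90, best alternative 21. No profitable deviation — NE.
(Decoy, Decoy, Patch): Defender can switch to Harden (24 → 56). Not NE.
(Decoy, Decoy, Monitor): Attacker can switch to Monitor (21 → 41). Not NE.
(Decoy, Harden, Patch): Defender can switch to Harden (30 → 48). Not NE.
(Decoy, Harden, Monitor): Defender can switch to Harden (22 → 82). Not NE.
(Harden, Monitor, Patch): Defender can switch to Decoy (57 → 88). Not NE.
(The remaining 5 profiles each have a profitable deviation by the same check.)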